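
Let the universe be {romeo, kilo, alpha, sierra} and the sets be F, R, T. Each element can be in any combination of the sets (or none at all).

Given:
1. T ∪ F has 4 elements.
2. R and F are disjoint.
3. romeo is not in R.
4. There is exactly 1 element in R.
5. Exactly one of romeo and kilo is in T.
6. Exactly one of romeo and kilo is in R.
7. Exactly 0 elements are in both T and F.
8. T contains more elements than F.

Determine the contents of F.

F = {romeo}

From (3): romeo ∉ R.
(6) (exactly one): kilo ∈ R.
(2) (disjoint): kilo ∉ F.
(4): R already has 1, so the rest are out.
Suppose romeo ∉ F: no assignment then satisfies all the clues, so romeo ∈ F.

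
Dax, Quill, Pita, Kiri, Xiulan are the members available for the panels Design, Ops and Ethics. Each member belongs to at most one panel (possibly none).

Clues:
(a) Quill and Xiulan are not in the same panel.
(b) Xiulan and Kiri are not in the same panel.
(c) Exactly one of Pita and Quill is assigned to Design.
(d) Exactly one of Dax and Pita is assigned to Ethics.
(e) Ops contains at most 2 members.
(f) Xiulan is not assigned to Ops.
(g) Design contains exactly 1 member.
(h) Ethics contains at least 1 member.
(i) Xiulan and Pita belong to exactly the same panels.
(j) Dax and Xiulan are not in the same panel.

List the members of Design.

Design = {Quill}

From (f): Xiulan ∉ Ops.
(i): Pita matches Xiulan: Pita ∉ Ops.
Suppose Dax ∈ Design: no assignment then satisfies all the clues, so Dax ∉ Design.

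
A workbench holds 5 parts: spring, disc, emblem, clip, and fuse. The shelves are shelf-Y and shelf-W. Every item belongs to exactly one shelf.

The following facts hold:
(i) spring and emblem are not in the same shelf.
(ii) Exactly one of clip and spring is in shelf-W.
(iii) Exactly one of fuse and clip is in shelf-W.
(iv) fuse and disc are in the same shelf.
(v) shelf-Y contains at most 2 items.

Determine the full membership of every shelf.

shelf-Y = {clip, emblem}; shelf-W = {disc, fuse, spring}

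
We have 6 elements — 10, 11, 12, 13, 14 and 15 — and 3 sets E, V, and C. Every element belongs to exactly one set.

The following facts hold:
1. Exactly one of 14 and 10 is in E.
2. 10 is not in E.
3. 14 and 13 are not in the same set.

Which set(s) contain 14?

From (2): 10 ∉ E.
(1) (exactly one): 14 ∈ E.
(3): 13 ∉ E.

14: E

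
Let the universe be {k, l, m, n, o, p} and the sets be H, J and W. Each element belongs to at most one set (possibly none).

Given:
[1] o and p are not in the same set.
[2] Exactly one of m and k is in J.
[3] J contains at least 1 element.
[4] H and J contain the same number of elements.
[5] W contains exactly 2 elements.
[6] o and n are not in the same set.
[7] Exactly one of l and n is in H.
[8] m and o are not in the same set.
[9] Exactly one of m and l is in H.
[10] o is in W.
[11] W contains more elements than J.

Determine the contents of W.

W = {k, o}

From (10): o ∈ W.
(1): p ∉ W.
(6): n ∉ W.
(8): m ∉ W.
Suppose k ∉ W: no assignment then satisfies all the clues, so k ∈ W.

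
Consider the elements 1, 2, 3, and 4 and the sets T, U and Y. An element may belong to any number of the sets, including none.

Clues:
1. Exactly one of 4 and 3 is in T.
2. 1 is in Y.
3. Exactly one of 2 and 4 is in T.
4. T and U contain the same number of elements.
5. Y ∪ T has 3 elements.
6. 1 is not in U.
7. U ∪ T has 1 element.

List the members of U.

U = {4}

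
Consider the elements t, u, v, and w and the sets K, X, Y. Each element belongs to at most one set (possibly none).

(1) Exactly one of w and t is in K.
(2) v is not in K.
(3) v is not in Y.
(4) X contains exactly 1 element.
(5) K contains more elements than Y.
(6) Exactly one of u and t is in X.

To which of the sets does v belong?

v: none

From (2): v ∉ K.
From (3): v ∉ Y.
Suppose v ∈ X: no assignment then satisfies all the clues, so v ∉ X.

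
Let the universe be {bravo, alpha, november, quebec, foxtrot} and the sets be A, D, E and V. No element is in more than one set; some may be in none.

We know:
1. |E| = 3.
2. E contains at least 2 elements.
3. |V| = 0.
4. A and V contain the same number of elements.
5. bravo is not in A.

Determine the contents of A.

A = {}

From (5): bravo ∉ A.
(3): V already has 0, so the rest are out.
Suppose alpha ∈ A: no assignment then satisfies all the clues, so alpha ∉ A.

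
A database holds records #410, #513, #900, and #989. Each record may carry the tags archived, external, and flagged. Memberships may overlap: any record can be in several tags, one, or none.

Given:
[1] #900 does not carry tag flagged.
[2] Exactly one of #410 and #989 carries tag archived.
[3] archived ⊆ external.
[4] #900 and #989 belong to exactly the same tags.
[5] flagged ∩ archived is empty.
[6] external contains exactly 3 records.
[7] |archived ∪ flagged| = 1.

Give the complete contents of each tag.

archived = {#410}; external = {#410, #900, #989}; flagged = {}

From (1): #900 ∉ flagged.
(4): #989 matches #900: #989 ∉ flagged.
Suppose #410 ∉ archived: no assignment then satisfies all the clues, so #410 ∈ archived.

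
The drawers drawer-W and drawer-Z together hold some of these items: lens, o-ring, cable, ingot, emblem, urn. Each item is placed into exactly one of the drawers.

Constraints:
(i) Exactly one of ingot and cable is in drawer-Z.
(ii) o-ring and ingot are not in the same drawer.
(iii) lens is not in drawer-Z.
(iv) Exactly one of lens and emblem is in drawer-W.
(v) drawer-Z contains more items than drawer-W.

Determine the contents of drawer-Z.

drawer-Z = {cable, emblem, o-ring, urn}

From (iii): lens ∉ drawer-Z.
Only one drawer left: lens ∈ drawer-W.
(iv) (exactly one): emblem ∉ drawer-W.
Only one drawer left: emblem ∈ drawer-Z.
Suppose o-ring ∉ drawer-Z: no assignment then satisfies all the clues, so o-ring ∈ drawer-Z.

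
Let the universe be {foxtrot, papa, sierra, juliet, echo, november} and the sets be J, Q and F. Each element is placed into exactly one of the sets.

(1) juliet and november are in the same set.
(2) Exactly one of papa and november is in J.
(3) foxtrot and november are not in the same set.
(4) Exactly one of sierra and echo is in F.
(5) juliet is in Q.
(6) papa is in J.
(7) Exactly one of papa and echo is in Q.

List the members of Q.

Q = {echo, juliet, november}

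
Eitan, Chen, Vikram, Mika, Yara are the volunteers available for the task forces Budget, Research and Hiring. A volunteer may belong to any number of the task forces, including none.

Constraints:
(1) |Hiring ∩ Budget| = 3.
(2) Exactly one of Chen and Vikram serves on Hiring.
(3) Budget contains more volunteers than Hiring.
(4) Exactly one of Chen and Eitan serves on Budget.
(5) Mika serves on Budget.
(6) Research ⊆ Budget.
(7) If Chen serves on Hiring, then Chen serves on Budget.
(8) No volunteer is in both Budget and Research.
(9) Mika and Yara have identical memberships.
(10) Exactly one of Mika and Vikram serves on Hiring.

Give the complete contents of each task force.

Budget = {Chen, Mika, Vikram, Yara}; Research = {}; Hiring = {Chen, Mika, Yara}

From (5): Mika ∈ Budget.
(8) (disjoint): Mika ∉ Research.
(9): Yara matches Mika: Yara ∈ Budget.
(9): Yara matches Mika: Yara ∉ Research.
Suppose Eitan ∈ Budget: no assignment then satisfies all the clues, so Eitan ∉ Budget.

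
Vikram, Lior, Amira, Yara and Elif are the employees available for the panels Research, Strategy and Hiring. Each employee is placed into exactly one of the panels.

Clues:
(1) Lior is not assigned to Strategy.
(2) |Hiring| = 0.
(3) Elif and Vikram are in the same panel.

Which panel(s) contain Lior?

From (1): Lior ∉ Strategy.
(2): Hiring already has 0, so the rest are out.
Only one panel left: Lior ∈ Research.

Lior: Research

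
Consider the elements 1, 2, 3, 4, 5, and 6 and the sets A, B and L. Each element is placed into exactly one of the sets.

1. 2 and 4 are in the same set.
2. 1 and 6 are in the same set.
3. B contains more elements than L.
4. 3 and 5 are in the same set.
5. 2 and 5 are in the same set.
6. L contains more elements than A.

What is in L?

L = {1, 6}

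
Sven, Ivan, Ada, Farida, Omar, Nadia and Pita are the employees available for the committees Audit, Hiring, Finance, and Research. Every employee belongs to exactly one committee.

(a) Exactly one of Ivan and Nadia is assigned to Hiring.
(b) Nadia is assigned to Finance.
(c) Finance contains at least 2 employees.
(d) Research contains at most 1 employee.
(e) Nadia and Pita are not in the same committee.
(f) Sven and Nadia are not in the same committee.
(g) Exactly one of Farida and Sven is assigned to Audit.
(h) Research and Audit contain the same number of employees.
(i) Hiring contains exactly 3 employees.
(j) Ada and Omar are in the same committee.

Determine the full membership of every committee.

Audit = {Sven}; Hiring = {Ada, Ivan, Omar}; Finance = {Farida, Nadia}; Research = {Pita}

From (b): Nadia ∈ Finance.
(a) (exactly one): Ivan ∈ Hiring.
(e): Pita ∉ Finance.
(f): Sven ∉ Finance.
Suppose Sven ∉ Audit: no assignment then satisfies all the clues, so Sven ∈ Audit.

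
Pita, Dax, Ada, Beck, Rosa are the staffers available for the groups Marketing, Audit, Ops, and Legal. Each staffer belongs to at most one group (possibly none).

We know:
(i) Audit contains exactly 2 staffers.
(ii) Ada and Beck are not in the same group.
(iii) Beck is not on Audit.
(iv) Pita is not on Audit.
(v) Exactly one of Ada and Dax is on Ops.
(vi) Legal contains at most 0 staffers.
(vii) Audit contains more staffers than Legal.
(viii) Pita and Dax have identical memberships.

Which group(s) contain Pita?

From (iii): Beck ∉ Audit.
From (iv): Pita ∉ Audit.
(vi): Legal already has 0, so the rest are out.
(viii): Dax matches Pita: Dax ∉ Audit.
(i): only 2 candidates remain for Audit, so all are in.
(v) (exactly one): Dax ∈ Ops.
(viii): Pita matches Dax: Pita ∉ Marketing.
(viii): Pita matches Dax: Pita ∈ Ops.

Pita: Ops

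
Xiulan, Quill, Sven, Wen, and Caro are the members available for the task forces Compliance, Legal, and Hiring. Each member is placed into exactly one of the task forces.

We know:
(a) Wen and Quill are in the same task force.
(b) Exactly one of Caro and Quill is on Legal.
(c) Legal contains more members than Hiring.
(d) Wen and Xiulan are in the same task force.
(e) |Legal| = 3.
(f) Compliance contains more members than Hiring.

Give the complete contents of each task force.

Compliance = {Caro, Sven}; Legal = {Quill, Wen, Xiulan}; Hiring = {}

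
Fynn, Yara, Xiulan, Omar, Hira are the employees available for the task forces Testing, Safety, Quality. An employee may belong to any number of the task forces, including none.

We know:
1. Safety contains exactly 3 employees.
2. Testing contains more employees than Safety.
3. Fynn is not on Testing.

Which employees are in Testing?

Testing = {Hira, Omar, Xiulan, Yara}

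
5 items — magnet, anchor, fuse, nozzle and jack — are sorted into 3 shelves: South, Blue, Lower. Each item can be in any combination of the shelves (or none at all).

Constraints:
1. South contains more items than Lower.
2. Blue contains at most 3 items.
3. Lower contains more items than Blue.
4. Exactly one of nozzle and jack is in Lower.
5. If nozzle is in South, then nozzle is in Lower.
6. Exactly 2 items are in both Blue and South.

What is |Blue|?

2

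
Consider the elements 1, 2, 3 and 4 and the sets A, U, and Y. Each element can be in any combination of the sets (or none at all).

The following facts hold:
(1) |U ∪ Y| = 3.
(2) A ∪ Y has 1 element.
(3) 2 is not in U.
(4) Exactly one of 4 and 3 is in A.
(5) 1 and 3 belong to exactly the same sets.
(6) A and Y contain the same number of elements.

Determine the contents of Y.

Y = {4}

From (3): 2 ∉ U.
Suppose 1 ∈ Y: no assignment then satisfies all the clues, so 1 ∉ Y.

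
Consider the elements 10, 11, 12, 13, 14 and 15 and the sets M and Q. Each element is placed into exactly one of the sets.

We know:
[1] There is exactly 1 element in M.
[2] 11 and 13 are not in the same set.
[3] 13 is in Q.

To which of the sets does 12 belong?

12: Q

From (3): 13 ∈ Q.
(2): 11 ∉ Q.
Only one set left: 11 ∈ M.
(1): M already has 1, so the rest are out.
Only one set left: 10 ∈ Q.
Only one set left: 12 ∈ Q.
Only one set left: 14 ∈ Q.
Only one set left: 15 ∈ Q.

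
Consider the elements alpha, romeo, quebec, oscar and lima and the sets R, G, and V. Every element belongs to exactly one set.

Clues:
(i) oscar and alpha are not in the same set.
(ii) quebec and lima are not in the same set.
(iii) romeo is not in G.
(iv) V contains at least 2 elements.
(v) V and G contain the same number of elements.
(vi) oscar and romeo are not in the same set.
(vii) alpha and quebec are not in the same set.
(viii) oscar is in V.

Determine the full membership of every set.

R = {romeo}; G = {alpha, lima}; V = {oscar, quebec}

From (iii): romeo ∉ G.
From (viii): oscar ∈ V.
(i): alpha ∉ V.
(vi): romeo ∉ V.
Only one set left: romeo ∈ R.
Suppose alpha ∈ R: no assignment then satisfies all the clues, so alpha ∉ R.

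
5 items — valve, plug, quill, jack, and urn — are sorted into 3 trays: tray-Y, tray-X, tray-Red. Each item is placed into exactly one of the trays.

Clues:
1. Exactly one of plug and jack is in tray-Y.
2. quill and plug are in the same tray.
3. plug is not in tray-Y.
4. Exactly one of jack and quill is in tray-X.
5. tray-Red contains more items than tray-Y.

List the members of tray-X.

tray-X = {plug, quill}

From (3): plug ∉ tray-Y.
(1) (exactly one): jack ∈ tray-Y.
(2): quill matches plug: quill ∉ tray-Y.
(4) (exactly one): quill ∈ tray-X.
(2): plug matches quill: plug ∈ tray-X.
Suppose valve ∈ tray-X: no assignment then satisfies all the clues, so valve ∉ tray-X.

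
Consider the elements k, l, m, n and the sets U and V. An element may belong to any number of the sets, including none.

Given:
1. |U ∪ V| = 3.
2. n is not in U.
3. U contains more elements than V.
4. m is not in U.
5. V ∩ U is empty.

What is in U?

U = {k, l}

From (2): n ∉ U.
From (4): m ∉ U.
Suppose k ∉ U: no assignment then satisfies all the clues, so k ∈ U.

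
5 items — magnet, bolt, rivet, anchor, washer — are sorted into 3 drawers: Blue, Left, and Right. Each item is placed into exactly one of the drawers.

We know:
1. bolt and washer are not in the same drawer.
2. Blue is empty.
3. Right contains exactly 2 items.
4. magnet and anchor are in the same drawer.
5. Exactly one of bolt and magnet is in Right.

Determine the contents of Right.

Right = {bolt, rivet}

(2): Blue already has 0, so the rest are out.
Suppose magnet ∈ Right: no assignment then satisfies all the clues, so magnet ∉ Right.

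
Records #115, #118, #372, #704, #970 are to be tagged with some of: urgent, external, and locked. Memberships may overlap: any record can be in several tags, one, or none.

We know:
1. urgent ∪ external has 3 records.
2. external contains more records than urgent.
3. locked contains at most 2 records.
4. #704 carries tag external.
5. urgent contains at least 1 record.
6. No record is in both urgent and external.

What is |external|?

2

From (4): #704 ∈ external.
(6) (disjoint): #704 ∉ urgent.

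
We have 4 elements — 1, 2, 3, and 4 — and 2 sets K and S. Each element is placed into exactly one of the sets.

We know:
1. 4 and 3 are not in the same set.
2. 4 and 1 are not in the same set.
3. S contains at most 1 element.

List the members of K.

K = {1, 2, 3}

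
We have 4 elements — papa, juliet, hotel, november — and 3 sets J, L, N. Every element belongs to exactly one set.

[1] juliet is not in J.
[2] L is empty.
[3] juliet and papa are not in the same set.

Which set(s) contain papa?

papa: J

From (1): juliet ∉ J.
(2): L already has 0, so the rest are out.
Only one set left: juliet ∈ N.
(3): papa ∉ N.
Only one set left: papa ∈ J.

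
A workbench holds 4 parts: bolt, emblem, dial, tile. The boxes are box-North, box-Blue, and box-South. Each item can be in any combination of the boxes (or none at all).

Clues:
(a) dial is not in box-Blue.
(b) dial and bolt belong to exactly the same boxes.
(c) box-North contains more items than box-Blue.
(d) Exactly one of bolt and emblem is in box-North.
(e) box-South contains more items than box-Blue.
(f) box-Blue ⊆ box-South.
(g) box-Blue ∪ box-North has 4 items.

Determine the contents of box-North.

box-North = {bolt, dial, tile}

From (a): dial ∉ box-Blue.
(b): bolt matches dial: bolt ∉ box-Blue.
Suppose bolt ∉ box-North: no assignment then satisfies all the clues, so bolt ∈ box-North.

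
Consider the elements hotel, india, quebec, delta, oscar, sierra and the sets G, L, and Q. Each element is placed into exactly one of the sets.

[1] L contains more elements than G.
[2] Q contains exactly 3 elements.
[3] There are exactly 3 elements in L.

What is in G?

G = {}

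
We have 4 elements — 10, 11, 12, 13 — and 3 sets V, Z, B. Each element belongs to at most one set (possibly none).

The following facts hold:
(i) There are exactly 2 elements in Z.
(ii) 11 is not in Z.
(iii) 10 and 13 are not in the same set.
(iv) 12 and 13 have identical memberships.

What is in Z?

Z = {12, 13}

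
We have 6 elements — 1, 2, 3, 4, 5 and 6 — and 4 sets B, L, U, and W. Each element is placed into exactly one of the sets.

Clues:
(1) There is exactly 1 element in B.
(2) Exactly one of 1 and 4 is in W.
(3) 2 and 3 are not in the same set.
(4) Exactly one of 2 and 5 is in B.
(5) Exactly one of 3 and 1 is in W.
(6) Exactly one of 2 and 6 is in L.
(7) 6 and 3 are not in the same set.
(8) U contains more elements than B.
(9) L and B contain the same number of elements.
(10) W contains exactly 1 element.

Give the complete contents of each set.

B = {2}; L = {6}; U = {3, 4, 5}; W = {1}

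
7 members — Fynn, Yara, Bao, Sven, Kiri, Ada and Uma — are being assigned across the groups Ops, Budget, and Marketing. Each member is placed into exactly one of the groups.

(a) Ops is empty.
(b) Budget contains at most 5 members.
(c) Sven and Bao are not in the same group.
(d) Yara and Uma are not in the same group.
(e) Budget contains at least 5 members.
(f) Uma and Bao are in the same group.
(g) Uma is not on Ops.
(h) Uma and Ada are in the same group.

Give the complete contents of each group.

Ops = {}; Budget = {Ada, Bao, Fynn, Kiri, Uma}; Marketing = {Sven, Yara}

From (g): Uma ∉ Ops.
(a): Ops already has 0, so the rest are out.
Suppose Fynn ∉ Budget: no assignment then satisfies all the clues, so Fynn ∈ Budget.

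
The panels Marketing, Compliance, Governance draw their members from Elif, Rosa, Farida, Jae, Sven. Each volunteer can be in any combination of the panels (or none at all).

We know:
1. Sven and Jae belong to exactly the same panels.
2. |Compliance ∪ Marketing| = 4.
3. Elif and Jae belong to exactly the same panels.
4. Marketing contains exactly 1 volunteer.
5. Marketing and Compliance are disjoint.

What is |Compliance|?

3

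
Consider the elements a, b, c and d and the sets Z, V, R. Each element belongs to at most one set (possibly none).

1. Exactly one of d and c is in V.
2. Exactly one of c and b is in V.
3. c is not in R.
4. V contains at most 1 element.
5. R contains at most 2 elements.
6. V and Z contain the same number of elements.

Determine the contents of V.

V = {c}

From (3): c ∉ R.
Suppose a ∈ V: no assignment then satisfies all the clues, so a ∉ V.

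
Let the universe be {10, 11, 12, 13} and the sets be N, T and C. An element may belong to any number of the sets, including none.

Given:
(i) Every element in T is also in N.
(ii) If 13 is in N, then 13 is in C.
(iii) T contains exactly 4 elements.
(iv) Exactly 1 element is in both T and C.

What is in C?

C = {13}

(iii): only 4 candidates remain for T, so all are in.
(i) with 10 ∈ T: 10 ∈ N.
(i) with 11 ∈ T: 11 ∈ N.
(i) with 12 ∈ T: 12 ∈ N.
(i) with 13 ∈ T: 13 ∈ N.
(ii): 13 ∈ C.
Suppose 10 ∈ C: no assignment then satisfies all the clues, so 10 ∉ C.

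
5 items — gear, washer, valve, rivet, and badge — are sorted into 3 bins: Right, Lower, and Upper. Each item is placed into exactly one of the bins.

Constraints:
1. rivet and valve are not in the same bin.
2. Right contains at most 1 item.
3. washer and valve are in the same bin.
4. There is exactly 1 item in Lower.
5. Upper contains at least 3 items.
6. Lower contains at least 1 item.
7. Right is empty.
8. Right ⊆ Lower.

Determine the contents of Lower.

(7): Right already has 0, so the rest are out.
Suppose gear ∈ Lower: no assignment then satisfies all the clues, so gear ∉ Lower.

Lower = {rivet}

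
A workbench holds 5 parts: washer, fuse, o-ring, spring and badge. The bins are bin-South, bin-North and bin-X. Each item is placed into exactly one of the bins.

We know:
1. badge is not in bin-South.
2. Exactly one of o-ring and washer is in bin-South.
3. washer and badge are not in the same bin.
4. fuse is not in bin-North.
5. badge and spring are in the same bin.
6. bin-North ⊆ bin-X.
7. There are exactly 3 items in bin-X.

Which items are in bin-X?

bin-X = {badge, o-ring, spring}

From (1): badge ∉ bin-South.
From (4): fuse ∉ bin-North.
(5): spring matches badge: spring ∉ bin-South.
Suppose washer ∈ bin-X: no assignment then satisfies all the clues, so washer ∉ bin-X.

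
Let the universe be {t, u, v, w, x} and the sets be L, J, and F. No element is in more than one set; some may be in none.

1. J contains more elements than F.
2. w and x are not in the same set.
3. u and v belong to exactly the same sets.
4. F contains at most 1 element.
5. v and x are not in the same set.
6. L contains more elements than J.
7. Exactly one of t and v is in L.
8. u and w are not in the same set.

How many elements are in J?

1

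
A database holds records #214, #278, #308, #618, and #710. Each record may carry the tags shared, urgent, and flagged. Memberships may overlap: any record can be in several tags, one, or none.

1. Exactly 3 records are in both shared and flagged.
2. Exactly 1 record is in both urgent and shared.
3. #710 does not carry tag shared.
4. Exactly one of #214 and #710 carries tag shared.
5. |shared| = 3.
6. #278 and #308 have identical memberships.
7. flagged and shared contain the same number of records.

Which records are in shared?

shared = {#214, #278, #308}

From (3): #710 ∉ shared.
(4) (exactly one): #214 ∈ shared.
Suppose #278 ∉ shared: no assignment then satisfies all the clues, so #278 ∈ shared.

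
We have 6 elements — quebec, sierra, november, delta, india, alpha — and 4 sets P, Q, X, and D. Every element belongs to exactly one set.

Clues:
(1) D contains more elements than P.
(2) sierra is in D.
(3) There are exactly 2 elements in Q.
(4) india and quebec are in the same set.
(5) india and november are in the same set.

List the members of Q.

Q = {alpha, delta}

From (2): sierra ∈ D.
Suppose quebec ∈ Q: no assignment then satisfies all the clues, so quebec ∉ Q.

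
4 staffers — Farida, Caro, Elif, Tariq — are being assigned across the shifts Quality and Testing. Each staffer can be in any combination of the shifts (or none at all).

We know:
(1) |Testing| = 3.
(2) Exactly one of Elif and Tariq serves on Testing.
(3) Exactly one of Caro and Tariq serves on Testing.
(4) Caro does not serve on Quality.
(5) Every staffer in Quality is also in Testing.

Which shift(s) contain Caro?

Caro: Testing

From (4): Caro ∉ Quality.
Suppose Caro ∉ Testing: no assignment then satisfies all the clues, so Caro ∈ Testing.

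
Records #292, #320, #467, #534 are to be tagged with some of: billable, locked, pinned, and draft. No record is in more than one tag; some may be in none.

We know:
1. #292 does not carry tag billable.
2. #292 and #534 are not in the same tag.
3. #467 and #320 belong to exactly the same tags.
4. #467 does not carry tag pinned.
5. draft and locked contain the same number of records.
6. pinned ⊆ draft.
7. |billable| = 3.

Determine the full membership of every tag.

billable = {#320, #467, #534}; locked = {}; pinned = {}; draft = {}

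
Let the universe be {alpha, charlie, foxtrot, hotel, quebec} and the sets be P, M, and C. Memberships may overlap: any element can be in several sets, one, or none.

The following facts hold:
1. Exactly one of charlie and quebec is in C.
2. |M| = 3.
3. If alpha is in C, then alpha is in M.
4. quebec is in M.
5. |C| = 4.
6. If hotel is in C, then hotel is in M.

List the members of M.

From (4): quebec ∈ M.
Suppose alpha ∉ M: no assignment then satisfies all the clues, so alpha ∈ M.

M = {alpha, hotel, quebec}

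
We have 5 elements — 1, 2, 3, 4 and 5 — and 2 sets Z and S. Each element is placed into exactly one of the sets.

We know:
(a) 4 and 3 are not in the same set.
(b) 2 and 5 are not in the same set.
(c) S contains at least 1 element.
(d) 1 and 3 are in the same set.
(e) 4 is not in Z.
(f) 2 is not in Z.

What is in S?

From (e): 4 ∉ Z.
From (f): 2 ∉ Z.
Only one set left: 2 ∈ S.
Only one set left: 4 ∈ S.
(a): 3 ∉ S.
(b): 5 ∉ S.
(d): 1 matches 3: 1 ∉ S.
Only one set left: 1 ∈ Z.
Only one set left: 3 ∈ Z.
Only one set left: 5 ∈ Z.

S = {2, 4}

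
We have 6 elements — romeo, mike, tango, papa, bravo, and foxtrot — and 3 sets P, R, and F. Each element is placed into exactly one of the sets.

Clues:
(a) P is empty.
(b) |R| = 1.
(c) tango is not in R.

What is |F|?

5

From (c): tango ∉ R.
(a): P already has 0, so the rest are out.
Only one set left: tango ∈ F.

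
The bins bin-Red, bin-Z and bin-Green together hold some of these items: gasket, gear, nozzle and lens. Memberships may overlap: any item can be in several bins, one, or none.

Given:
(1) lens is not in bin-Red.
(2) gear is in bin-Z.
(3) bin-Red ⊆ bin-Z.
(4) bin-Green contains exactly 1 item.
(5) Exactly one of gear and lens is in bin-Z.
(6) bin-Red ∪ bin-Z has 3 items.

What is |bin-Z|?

From (1): lens ∉ bin-Red.
From (2): gear ∈ bin-Z.
(5) (exactly one): lens ∉ bin-Z.
Suppose gasket ∉ bin-Z: no assignment then satisfies all the clues, so gasket ∈ bin-Z.

3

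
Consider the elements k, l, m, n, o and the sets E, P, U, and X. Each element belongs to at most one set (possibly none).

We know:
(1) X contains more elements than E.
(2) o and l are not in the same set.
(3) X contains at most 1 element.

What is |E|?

0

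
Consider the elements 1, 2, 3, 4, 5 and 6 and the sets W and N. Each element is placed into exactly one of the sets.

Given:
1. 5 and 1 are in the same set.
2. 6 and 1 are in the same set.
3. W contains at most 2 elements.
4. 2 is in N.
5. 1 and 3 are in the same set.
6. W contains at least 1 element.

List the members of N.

N = {1, 2, 3, 5, 6}

From (4): 2 ∈ N.
Suppose 1 ∉ N: no assignment then satisfies all the clues, so 1 ∈ N.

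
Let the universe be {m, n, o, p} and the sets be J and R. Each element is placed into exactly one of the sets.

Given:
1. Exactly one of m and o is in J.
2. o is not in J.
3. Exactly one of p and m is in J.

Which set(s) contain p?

p: R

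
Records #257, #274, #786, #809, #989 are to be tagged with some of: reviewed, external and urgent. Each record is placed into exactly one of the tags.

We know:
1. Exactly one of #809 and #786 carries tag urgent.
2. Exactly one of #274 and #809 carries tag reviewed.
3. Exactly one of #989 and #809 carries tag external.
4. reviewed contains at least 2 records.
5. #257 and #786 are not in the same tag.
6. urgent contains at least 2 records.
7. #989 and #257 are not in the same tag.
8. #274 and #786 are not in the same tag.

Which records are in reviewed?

reviewed = {#257, #274}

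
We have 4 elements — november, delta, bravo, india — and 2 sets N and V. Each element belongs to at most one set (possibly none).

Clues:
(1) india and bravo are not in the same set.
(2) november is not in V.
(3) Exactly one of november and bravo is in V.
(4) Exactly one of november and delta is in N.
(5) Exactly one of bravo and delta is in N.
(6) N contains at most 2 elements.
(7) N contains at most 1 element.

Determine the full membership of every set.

N = {delta}; V = {bravo}

From (2): november ∉ V.
(3) (exactly one): bravo ∈ V.
(5) (exactly one): delta ∈ N.
(7): N already has 1, so the rest are out.
(1): india ∉ V.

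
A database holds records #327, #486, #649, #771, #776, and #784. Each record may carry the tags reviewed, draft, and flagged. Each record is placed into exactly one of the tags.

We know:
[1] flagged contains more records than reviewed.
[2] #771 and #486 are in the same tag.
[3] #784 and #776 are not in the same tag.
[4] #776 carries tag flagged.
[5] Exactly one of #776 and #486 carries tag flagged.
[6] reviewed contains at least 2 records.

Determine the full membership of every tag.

reviewed = {#486, #771}; draft = {#784}; flagged = {#327, #649, #776}

From (4): #776 ∈ flagged.
(3): #784 ∉ flagged.
(5) (exactly one): #486 ∉ flagged.
(2): #771 matches #486: #771 ∉ flagged.
Suppose #327 ∈ reviewed: no assignment then satisfies all the clues, so #327 ∉ reviewed.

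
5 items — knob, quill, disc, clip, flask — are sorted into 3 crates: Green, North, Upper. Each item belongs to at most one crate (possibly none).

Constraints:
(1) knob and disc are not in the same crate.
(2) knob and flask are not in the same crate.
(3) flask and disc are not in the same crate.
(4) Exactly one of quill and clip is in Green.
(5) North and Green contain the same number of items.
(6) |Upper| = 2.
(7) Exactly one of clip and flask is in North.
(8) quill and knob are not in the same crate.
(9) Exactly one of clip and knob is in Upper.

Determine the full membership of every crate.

Green = {quill}; North = {flask}; Upper = {clip, disc}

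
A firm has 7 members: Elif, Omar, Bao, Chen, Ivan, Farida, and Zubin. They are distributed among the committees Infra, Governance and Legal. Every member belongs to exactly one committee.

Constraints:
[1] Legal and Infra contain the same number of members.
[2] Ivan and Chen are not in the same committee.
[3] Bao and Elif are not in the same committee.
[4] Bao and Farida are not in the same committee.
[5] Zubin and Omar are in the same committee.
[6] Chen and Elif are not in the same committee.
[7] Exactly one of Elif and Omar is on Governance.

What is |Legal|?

2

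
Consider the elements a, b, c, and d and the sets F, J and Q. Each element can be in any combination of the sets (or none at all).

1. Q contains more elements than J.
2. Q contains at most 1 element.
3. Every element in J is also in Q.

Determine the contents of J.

J = {}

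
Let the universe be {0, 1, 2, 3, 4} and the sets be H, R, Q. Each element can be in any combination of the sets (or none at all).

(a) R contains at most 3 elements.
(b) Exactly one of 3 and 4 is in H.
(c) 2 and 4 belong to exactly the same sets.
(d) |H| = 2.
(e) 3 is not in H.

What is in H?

H = {2, 4}

From (e): 3 ∉ H.
(b) (exactly one): 4 ∈ H.
(c): 2 matches 4: 2 ∈ H.
(d): H already has 2, so the rest are out.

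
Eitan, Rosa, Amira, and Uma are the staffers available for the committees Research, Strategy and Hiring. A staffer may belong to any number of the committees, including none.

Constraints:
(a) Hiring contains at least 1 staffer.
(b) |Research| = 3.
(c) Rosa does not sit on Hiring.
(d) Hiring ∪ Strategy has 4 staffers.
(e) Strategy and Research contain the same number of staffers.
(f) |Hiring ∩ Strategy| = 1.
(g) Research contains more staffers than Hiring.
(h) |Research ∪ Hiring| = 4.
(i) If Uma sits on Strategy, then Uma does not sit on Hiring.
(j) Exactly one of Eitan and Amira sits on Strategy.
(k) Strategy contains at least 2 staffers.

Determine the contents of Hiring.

From (c): Rosa ∉ Hiring.
Suppose Eitan ∉ Hiring: no assignment then satisfies all the clues, so Eitan ∈ Hiring.

Hiring = {Amira, Eitan}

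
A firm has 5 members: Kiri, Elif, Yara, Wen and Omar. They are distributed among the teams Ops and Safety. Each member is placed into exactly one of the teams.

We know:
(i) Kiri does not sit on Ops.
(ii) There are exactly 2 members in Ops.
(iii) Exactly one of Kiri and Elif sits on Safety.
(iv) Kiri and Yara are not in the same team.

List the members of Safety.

Safety = {Kiri, Omar, Wen}

From (i): Kiri ∉ Ops.
Only one team left: Kiri ∈ Safety.
(iii) (exactly one): Elif ∉ Safety.
(iv): Yara ∉ Safety.
Only one team left: Elif ∈ Ops.
Only one team left: Yara ∈ Ops.
(ii): Ops already has 2, so the rest are out.
Only one team left: Wen ∈ Safety.
Only one team left: Omar ∈ Safety.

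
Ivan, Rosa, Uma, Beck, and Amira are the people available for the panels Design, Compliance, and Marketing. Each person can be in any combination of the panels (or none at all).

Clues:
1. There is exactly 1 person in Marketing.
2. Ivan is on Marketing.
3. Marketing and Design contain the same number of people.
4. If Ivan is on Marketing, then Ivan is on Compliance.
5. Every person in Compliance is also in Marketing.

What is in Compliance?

From (2): Ivan ∈ Marketing.
(1): Marketing already has 1, so the rest are out.
(4): Ivan ∈ Compliance.
(5) contrapositive: Rosa ∉ Compliance.
(5) contrapositive: Uma ∉ Compliance.
(5) contrapositive: Beck ∉ Compliance.
(5) contrapositive: Amira ∉ Compliance.

Compliance = {Ivan}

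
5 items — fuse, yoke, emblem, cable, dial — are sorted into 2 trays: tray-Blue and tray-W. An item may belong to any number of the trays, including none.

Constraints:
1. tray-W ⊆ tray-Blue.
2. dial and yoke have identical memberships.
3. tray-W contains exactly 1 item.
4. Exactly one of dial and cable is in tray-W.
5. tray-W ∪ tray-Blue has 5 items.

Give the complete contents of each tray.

tray-Blue = {cable, dial, emblem, fuse, yoke}; tray-W = {cable}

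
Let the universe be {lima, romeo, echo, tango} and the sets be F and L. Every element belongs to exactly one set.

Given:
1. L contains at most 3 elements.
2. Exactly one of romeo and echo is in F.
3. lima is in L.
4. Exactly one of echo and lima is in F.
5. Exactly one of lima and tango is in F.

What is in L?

From (3): lima ∈ L.
(4) (exactly one): echo ∈ F.
(5) (exactly one): tango ∈ F.
(2) (exactly one): romeo ∉ F.
Only one set left: romeo ∈ L.

L = {lima, romeo}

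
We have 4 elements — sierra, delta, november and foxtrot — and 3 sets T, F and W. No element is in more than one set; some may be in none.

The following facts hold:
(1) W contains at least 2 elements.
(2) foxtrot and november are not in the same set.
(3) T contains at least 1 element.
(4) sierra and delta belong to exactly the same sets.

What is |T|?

1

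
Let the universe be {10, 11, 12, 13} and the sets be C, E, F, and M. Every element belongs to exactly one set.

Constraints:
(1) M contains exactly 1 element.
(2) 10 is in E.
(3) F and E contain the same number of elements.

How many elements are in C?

1

From (2): 10 ∈ E.
Suppose 11 ∈ E: no assignment then satisfies all the clues, so 11 ∉ E.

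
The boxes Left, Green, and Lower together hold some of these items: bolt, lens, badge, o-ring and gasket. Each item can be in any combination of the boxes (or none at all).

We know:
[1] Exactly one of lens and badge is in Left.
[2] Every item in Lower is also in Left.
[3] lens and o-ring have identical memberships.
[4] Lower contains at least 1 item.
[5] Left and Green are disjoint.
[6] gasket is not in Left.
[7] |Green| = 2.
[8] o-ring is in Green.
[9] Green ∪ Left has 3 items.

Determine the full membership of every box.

Left = {badge}; Green = {lens, o-ring}; Lower = {badge}

From (6): gasket ∉ Left.
From (8): o-ring ∈ Green.
(2) contrapositive: gasket ∉ Lower.
(3): lens matches o-ring: lens ∈ Green.
(5) (disjoint): lens ∉ Left.
(5) (disjoint): o-ring ∉ Left.
(7): Green already has 2, so the rest are out.
(1) (exactly one): badge ∈ Left.
(2) contrapositive: lens ∉ Lower.
(2) contrapositive: o-ring ∉ Lower.
Suppose bolt ∈ Left: no assignment then satisfies all the clues, so bolt ∉ Left.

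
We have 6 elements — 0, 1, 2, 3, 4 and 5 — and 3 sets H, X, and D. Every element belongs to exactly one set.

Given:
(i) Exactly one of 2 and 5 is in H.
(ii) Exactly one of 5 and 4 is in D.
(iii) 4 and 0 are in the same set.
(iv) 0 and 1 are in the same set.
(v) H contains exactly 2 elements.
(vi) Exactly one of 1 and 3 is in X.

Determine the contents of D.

D = {5}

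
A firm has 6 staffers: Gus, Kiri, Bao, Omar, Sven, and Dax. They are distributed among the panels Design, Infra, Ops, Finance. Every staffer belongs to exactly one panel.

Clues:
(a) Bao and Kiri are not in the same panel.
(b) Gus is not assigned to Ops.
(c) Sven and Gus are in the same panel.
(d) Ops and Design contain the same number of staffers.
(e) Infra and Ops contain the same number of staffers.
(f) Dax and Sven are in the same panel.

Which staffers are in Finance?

Finance = {Dax, Gus, Sven}

From (b): Gus ∉ Ops.
(c): Sven matches Gus: Sven ∉ Ops.
(f): Dax matches Sven: Dax ∉ Ops.
Suppose Gus ∉ Finance: no assignment then satisfies all the clues, so Gus ∈ Finance.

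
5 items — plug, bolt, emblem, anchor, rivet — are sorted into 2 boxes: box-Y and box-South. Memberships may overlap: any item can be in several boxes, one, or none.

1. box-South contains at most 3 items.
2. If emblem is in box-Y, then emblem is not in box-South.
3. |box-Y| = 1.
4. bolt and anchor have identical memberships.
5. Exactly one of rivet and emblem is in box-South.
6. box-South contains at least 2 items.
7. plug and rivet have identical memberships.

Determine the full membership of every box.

box-Y = {emblem}; box-South = {plug, rivet}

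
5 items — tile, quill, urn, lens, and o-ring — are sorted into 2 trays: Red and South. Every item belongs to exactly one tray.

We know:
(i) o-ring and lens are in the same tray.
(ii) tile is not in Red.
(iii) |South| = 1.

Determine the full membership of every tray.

Red = {lens, o-ring, quill, urn}; South = {tile}

From (ii): tile ∉ Red.
Only one tray left: tile ∈ South.
(iii): South already has 1, so the rest are out.
Only one tray left: quill ∈ Red.
Only one tray left: urn ∈ Red.
Only one tray left: lens ∈ Red.
Only one tray left: o-ring ∈ Red.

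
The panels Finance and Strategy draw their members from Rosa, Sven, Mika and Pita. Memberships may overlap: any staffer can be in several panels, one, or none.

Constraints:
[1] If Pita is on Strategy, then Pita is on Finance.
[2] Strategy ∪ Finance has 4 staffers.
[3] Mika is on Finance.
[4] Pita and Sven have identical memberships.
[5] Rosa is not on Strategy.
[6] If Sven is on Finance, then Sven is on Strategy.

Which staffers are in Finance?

From (3): Mika ∈ Finance.
From (5): Rosa ∉ Strategy.
Suppose Rosa ∉ Finance: no assignment then satisfies all the clues, so Rosa ∈ Finance.

Finance = {Mika, Pita, Rosa, Sven}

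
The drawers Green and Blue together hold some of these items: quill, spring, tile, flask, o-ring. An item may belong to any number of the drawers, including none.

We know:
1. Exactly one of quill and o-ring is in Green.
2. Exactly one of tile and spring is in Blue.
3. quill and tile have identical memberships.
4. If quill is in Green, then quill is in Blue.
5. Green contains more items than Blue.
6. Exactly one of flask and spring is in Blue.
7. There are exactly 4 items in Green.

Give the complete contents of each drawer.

Green = {flask, quill, spring, tile}; Blue = {flask, quill, tile}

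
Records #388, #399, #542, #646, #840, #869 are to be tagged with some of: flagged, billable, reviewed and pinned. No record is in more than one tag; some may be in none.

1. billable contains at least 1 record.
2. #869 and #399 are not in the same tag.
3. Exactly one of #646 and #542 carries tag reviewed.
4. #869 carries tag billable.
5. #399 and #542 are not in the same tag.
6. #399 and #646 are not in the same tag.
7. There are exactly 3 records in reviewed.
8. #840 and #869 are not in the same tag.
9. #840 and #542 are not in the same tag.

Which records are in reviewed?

reviewed = {#388, #646, #840}

From (4): #869 ∈ billable.
(2): #399 ∉ billable.
(8): #840 ∉ billable.
Suppose #388 ∉ reviewed: no assignment then satisfies all the clues, so #388 ∈ reviewed.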